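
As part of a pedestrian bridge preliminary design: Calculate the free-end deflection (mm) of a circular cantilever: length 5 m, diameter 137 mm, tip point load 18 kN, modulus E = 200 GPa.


I = pi * d^4 / 64 = pi * 137^4 / 64 = 17292276.35 mm^4
L = 5000.0 mm, P = 18000.0 N, E = 200000.0 MPa
delta = P * L^3 / (3 * E * I)
= 18000.0 * 5000.0^3 / (3 * 200000.0 * 17292276.35)
= 216.8598 mm

216.8598 mm


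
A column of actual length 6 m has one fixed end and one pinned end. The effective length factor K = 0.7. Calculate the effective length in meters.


L_eff = K * L
= 0.7 * 6
= 4.2 m

4.2 m


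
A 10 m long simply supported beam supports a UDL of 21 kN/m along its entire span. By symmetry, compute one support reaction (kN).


Total load = w * L = 21 * 10 = 210 kN
By symmetry, each reaction R = total / 2 = 210 / 2 = 105.0 kN

105.0 kN


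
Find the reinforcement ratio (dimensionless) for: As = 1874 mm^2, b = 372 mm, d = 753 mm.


rho = As / (b * d)
= 1874 / (372 * 753)
= 1874 / 280116
= 0.00669 (dimensionless)

0.00669 (dimensionless)


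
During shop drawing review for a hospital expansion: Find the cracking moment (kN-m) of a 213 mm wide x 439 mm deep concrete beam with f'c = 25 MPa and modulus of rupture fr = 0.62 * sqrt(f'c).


fr = 0.62 * sqrt(25) = 0.62 * 5.0 = 3.1 MPa
I = 213 * 439^3 / 12 = 1501730212.25 mm^4
y_t = 219.5 mm
M_cr = fr * I / y_t = 3.1 * 1501730212.25 / 219.5 N-mm
= 21.2089 kN-m

21.2089 kN-m


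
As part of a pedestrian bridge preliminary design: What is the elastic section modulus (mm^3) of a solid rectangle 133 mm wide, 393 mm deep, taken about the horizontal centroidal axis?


S = b * h^2 / 6
= 133 * 393^2 / 6
= 133 * 154449 / 6
= 3423619.5 mm^3

3423619.5 mm^3


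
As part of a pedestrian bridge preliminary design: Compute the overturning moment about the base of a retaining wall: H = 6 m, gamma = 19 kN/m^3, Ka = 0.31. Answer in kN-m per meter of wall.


Pa = 0.5 * Ka * gamma * H^2
= 0.5 * 0.31 * 19 * 6^2
= 106.02 kN/m
Arm = H / 3 = 6 / 3 = 2.0 m
Mo = Pa * arm = Pa * H / 3 = 106.02 * 6 / 3 = 212.04 kN-m/m

212.04 kN-m/m


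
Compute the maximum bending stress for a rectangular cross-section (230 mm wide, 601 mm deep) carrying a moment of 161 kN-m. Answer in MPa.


I = b * h^3 / 12 = 230 * 601^3 / 12 = 4160734519.17 mm^4
y = h / 2 = 601 / 2 = 300.5 mm
M = 161 kN-m = 161000000.0 N-mm
sigma = M * y / I = 161000000.0 * 300.5 / 4160734519.17
= 11.63 MPa

11.63 MPa


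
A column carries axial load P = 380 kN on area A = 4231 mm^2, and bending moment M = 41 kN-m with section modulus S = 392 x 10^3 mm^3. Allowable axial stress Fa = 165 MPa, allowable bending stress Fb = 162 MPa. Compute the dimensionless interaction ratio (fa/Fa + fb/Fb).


f_a = P / A = 380000.0 / 4231 = 89.8133 MPa
f_b = M / S = 41000000.0 / 392000.0 = 104.5918 MPa
Ratio = f_a / Fa + f_b / Fb
= 89.8133 / 165 + 104.5918 / 162
= 1.19 (dimensionless)

1.19 (dimensionless)


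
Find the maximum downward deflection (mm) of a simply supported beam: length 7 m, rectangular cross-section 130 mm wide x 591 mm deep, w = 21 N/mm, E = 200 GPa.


I = 130 * 591^3 / 12 = 2236271602.5 mm^4
L = 7000.0 mm, w = 21 N/mm, E = 200000.0 MPa
delta = 5 * w * L^4 / (384 * E * I)
= 5 * 21 * 7000.0^4 / (384 * 200000.0 * 2236271602.5)
= 1.4679 mm

1.4679 mm


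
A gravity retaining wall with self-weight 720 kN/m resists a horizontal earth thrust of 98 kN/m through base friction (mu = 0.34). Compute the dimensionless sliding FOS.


Resisting force = mu * W = 0.34 * 720 = 244.8 kN/m
FOS = Resisting / Driving = 244.8 / 98
= 2.498 (dimensionless)

2.498 (dimensionless)


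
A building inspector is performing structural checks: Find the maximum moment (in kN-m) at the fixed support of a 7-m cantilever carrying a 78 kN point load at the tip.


For a cantilever with a point load at the free end:
M_max = P * L = 78 * 7 = 546 kN-m

546 kN-m


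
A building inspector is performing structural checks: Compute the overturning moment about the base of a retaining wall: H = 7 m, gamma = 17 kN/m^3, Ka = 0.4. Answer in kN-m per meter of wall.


Pa = 0.5 * Ka * gamma * H^2
= 0.5 * 0.4 * 17 * 7^2
= 166.6 kN/m
Arm = H / 3 = 7 / 3 = 2.3333 m
Mo = Pa * arm = Pa * H / 3 = 166.6 * 7 / 3 = 388.7333 kN-m/m

388.7333 kN-m/m


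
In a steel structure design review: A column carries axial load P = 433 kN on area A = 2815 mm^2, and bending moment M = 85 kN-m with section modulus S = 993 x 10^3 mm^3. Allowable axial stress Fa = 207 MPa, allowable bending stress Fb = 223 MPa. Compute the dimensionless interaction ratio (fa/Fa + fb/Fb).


f_a = P / A = 433000.0 / 2815 = 153.8188 MPa
f_b = M / S = 85000000.0 / 993000.0 = 85.5992 MPa
Ratio = f_a / Fa + f_b / Fb
= 153.8188 / 207 + 85.5992 / 223
= 1.1269 (dimensionless)

1.1269 (dimensionless)


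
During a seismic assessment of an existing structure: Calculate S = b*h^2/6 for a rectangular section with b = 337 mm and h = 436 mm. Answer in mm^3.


S = b * h^2 / 6
= 337 * 436^2 / 6
= 337 * 190096 / 6
= 10677058.67 mm^3

10677058.67 mm^3


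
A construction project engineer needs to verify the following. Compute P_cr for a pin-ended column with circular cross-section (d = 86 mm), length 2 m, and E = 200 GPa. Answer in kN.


I = pi * d^4 / 64 = 2685120.03 mm^4
L = 2000.0 mm
P_cr = pi^2 * E * I / L^2
= 9.8696 * 200000.0 * 2685120.03 / 2000.0^2
= 1325053.62 N = 1325.0536 kN

1325.0536 kN


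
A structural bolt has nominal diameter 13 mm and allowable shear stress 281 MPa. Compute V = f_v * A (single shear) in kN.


A = pi * d^2 / 4 = pi * 13^2 / 4 = 132.7323 mm^2
V = f_v * A / 1000 = 281 * 132.7323 / 1000
= 37.2978 kN

37.2978 kN


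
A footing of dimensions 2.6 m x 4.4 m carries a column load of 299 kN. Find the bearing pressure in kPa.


A = 2.6 * 4.4 = 11.44 m^2
q = P / A = 299 / 11.44
= 26.1364 kPa

26.1364 kPa


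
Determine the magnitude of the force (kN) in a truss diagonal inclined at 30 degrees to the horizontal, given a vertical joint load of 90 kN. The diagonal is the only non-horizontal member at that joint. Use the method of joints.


At the joint, only the diagonal has a vertical component, so vertical equilibrium gives:
F * sin(30) = 90
F = 90 / sin(30)
= 90 / 0.5
= 180.0 kN

180.0 kN


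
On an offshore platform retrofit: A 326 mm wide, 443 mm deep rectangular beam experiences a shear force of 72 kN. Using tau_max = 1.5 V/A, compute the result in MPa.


A = b * h = 326 * 443 = 144418 mm^2
V = 72 kN = 72000.0 N
tau_max = 1.5 * V / A = 1.5 * 72000.0 / 144418
= 0.7478 MPa

0.7478 MPa


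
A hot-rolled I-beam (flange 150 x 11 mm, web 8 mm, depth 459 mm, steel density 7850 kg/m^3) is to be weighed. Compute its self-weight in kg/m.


A_flanges = 2 * 150 * 11 = 3300 mm^2
A_web = (459 - 2 * 11) * 8 = 3496 mm^2
A_total = 3300 + 3496 = 6796 mm^2 = 0.006796 m^2
Weight = rho * A = 7850 * 0.006796 = 53.3486 kg/m

53.3486 kg/m


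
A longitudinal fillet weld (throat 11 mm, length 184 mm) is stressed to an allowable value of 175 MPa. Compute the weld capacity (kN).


Strength = throat * length * allowable stress
= 11 * 184 * 175 N
= 354200 N
= 354.2 kN

354.2 kN


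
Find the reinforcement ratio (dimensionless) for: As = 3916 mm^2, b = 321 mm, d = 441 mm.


rho = As / (b * d)
= 3916 / (321 * 441)
= 3916 / 141561
= 0.027663 (dimensionless)

0.027663 (dimensionless)


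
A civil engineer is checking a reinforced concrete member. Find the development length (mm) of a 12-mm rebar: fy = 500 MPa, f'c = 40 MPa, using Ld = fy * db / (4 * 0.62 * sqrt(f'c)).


Ld = (fy * db) / (4 * 0.62 * sqrt(f'c))
= (500 * 12) / (4 * 0.62 * sqrt(40))
= 6000 / 15.6849
= 382.53 mm

382.53 mm


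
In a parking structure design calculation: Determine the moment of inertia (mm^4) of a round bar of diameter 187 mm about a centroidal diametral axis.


r = d / 2 = 187 / 2 = 93.5 mm
I = pi * r^4 / 4 = pi * 93.5^4 / 4
= 60025574.43 mm^4

60025574.43 mm^4


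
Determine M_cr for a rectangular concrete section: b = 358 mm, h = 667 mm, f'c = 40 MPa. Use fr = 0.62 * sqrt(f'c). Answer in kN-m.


fr = 0.62 * sqrt(40) = 0.62 * 6.3246 = 3.9212 MPa
I = 358 * 667^3 / 12 = 8852772062.83 mm^4
y_t = 333.5 mm
M_cr = fr * I / y_t = 3.9212 * 8852772062.83 / 333.5 N-mm
= 104.0891 kN-m

104.0891 kN-m


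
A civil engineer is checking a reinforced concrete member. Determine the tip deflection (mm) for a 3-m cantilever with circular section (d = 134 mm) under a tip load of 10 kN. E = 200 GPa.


I = pi * d^4 / 64 = pi * 134^4 / 64 = 15826653.42 mm^4
L = 3000.0 mm, P = 10000.0 N, E = 200000.0 MPa
delta = P * L^3 / (3 * E * I)
= 10000.0 * 3000.0^3 / (3 * 200000.0 * 15826653.42)
= 28.433 mm

28.433 mm


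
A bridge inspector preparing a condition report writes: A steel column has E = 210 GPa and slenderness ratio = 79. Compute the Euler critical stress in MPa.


sigma_cr = pi^2 * E / lambda^2
= 9.8696 * 210000.0 / 79^2
= 9.8696 * 210000.0 / 6241
= 332.0969 MPa

332.0969 MPa


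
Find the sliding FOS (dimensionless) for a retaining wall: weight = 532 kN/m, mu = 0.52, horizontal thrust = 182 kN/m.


Resisting force = mu * W = 0.52 * 532 = 276.64 kN/m
FOS = Resisting / Driving = 276.64 / 182
= 1.52 (dimensionless)

1.52 (dimensionless)


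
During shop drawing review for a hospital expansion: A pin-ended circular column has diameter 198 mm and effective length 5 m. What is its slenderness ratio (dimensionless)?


Radius of gyration r = d / 4 = 198 / 4 = 49.5 mm
L_eff = 5000.0 mm
Slenderness ratio = L / r = 5000.0 / 49.5 = 101.01 (dimensionless)

101.01 (dimensionless)


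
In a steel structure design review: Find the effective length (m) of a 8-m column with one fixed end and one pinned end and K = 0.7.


L_eff = K * L
= 0.7 * 8
= 5.6 m

5.6 m


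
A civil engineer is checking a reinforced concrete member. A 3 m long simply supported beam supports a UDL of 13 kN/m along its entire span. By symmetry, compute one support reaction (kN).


Total load = w * L = 13 * 3 = 39 kN
By symmetry, each reaction R = total / 2 = 39 / 2 = 19.5 kN

19.5 kN


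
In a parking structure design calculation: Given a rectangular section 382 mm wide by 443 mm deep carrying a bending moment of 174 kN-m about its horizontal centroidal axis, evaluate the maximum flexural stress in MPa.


I = b * h^3 / 12 = 382 * 443^3 / 12 = 2767536106.17 mm^4
y = h / 2 = 443 / 2 = 221.5 mm
M = 174 kN-m = 174000000.0 N-mm
sigma = M * y / I = 174000000.0 * 221.5 / 2767536106.17
= 13.93 MPa

13.93 MPa


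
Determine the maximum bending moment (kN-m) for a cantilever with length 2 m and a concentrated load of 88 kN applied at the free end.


For a cantilever with a point load at the free end:
M_max = P * L = 88 * 2 = 176 kN-m

176 kN-m


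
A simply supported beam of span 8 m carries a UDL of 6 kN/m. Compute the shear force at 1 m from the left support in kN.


R_A = w * L / 2 = 6 * 8 / 2 = 24.0 kN
V(x) = R_A - w * x = 24.0 - 6 * 1
= 18.0 kN

18.0 kN


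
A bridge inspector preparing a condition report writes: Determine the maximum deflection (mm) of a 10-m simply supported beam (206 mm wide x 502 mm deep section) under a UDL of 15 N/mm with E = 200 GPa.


I = 206 * 502^3 / 12 = 2171686470.67 mm^4
L = 10000.0 mm, w = 15 N/mm, E = 200000.0 MPa
delta = 5 * w * L^4 / (384 * E * I)
= 5 * 15 * 10000.0^4 / (384 * 200000.0 * 2171686470.67)
= 4.4968 mm

4.4968 mm


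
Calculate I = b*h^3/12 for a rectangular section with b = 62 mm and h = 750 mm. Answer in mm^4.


I = b * h^3 / 12
= 62 * 750^3 / 12
= 62 * 421875000 / 12
= 2179687500.0 mm^4

2179687500.0 mm^4


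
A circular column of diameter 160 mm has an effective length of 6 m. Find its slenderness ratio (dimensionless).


Radius of gyration r = d / 4 = 160 / 4 = 40.0 mm
L_eff = 6000.0 mm
Slenderness ratio = L / r = 6000.0 / 40.0 = 150.0 (dimensionless)

150.0 (dimensionless)


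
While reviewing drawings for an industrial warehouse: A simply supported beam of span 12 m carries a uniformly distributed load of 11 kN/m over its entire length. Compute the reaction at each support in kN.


Total load = w * L = 11 * 12 = 132 kN
By symmetry, each reaction R = total / 2 = 132 / 2 = 66.0 kN

66.0 kN


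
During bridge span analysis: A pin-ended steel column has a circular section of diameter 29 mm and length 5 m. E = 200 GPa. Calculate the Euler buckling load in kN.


I = pi * d^4 / 64 = 34718.57 mm^4
L = 5000.0 mm
P_cr = pi^2 * E * I / L^2
= 9.8696 * 200000.0 * 34718.57 / 5000.0^2
= 2741.27 N = 2.7413 kN

2.7413 kN


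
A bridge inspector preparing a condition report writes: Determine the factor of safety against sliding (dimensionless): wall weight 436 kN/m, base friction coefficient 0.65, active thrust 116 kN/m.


Resisting force = mu * W = 0.65 * 436 = 283.4 kN/m
FOS = Resisting / Driving = 283.4 / 116
= 2.4431 (dimensionless)

2.4431 (dimensionless)


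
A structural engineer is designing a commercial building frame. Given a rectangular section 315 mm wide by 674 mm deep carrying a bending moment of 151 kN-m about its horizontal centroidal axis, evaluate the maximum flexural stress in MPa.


I = b * h^3 / 12 = 315 * 674^3 / 12 = 8037278130.0 mm^4
y = h / 2 = 674 / 2 = 337.0 mm
M = 151 kN-m = 151000000.0 N-mm
sigma = M * y / I = 151000000.0 * 337.0 / 8037278130.0
= 6.33 MPa

6.33 MPa


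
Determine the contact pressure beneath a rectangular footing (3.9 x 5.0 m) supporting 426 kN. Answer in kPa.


A = 3.9 * 5.0 = 19.5 m^2
q = P / A = 426 / 19.5
= 21.8462 kPa

21.8462 kPa


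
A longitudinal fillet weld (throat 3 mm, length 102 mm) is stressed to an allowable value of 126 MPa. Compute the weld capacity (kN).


Strength = throat * length * allowable stress
= 3 * 102 * 126 N
= 38556 N
= 38.56 kN

38.56 kN


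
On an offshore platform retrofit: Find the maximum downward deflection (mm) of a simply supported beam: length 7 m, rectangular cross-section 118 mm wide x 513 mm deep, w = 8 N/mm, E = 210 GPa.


I = 118 * 513^3 / 12 = 1327556020.5 mm^4
L = 7000.0 mm, w = 8 N/mm, E = 210000.0 MPa
delta = 5 * w * L^4 / (384 * E * I)
= 5 * 8 * 7000.0^4 / (384 * 210000.0 * 1327556020.5)
= 0.8971 mm

0.8971 mm


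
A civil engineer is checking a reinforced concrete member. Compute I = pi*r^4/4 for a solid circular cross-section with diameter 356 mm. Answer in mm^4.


r = d / 2 = 356 / 2 = 178.0 mm
I = pi * r^4 / 4 = pi * 178.0^4 / 4
= 788442253.58 mm^4

788442253.58 mm^4


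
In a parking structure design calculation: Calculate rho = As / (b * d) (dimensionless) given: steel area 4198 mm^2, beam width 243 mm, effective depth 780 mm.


rho = As / (b * d)
= 4198 / (243 * 780)
= 4198 / 189540
= 0.022148 (dimensionless)

0.022148 (dimensionless)


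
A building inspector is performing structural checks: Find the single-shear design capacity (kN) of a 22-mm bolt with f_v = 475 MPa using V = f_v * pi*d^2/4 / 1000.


A = pi * d^2 / 4 = pi * 22^2 / 4 = 380.1327 mm^2
V = f_v * A / 1000 = 475 * 380.1327 / 1000
= 180.563 kN

180.563 kN


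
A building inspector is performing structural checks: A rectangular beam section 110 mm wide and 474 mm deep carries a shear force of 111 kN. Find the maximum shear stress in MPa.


A = b * h = 110 * 474 = 52140 mm^2
V = 111 kN = 111000.0 N
tau_max = 1.5 * V / A = 1.5 * 111000.0 / 52140
= 3.1933 MPa

3.1933 MPa


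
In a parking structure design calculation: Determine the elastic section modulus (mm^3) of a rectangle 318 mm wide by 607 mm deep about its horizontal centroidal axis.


S = b * h^2 / 6
= 318 * 607^2 / 6
= 318 * 368449 / 6
= 19527797.0 mm^3

19527797.0 mm^3


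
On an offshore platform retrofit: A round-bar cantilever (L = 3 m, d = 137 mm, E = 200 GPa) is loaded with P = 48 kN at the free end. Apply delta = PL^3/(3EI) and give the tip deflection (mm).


I = pi * d^4 / 64 = pi * 137^4 / 64 = 17292276.35 mm^4
L = 3000.0 mm, P = 48000.0 N, E = 200000.0 MPa
delta = P * L^3 / (3 * E * I)
= 48000.0 * 3000.0^3 / (3 * 200000.0 * 17292276.35)
= 124.9113 mm

124.9113 mm


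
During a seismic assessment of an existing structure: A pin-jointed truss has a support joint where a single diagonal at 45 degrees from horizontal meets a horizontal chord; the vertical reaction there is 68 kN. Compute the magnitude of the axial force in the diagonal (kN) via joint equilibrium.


At the joint, only the diagonal has a vertical component, so vertical equilibrium gives:
F * sin(45) = 68
F = 68 / sin(45)
= 68 / 0.707107
= 96.17 kN

96.17 kN


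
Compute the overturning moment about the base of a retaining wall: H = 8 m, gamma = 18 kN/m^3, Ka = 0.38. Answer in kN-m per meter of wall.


Pa = 0.5 * Ka * gamma * H^2
= 0.5 * 0.38 * 18 * 8^2
= 218.88 kN/m
Arm = H / 3 = 8 / 3 = 2.6667 m
Mo = Pa * arm = Pa * H / 3 = 218.88 * 8 / 3 = 583.68 kN-m/m

583.68 kN-m/m


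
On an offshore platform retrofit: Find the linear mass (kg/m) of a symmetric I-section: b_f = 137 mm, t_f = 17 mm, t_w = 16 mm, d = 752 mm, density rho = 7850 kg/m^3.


A_flanges = 2 * 137 * 17 = 4658 mm^2
A_web = (752 - 2 * 17) * 16 = 11488 mm^2
A_total = 4658 + 11488 = 16146 mm^2 = 0.016146 m^2
Weight = rho * A = 7850 * 0.016146 = 126.7461 kg/m

126.7461 kg/m


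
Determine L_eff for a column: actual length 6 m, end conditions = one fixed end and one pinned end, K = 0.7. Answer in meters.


L_eff = K * L
= 0.7 * 6
= 4.2 m

4.2 m


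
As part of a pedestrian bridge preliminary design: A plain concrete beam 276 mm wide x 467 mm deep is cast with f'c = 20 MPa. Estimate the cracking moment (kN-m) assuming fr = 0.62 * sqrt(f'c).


fr = 0.62 * sqrt(20) = 0.62 * 4.4721 = 2.7727 MPa
I = 276 * 467^3 / 12 = 2342493949.0 mm^4
y_t = 233.5 mm
M_cr = fr * I / y_t = 2.7727 * 2342493949.0 / 233.5 N-mm
= 27.8162 kN-m

27.8162 kN-m


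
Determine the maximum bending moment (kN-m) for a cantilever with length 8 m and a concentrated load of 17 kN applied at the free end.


For a cantilever with a point load at the free end:
M_max = P * L = 17 * 8 = 136 kN-m

136 kN-m


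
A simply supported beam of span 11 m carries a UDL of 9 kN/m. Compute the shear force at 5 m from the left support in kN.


R_A = w * L / 2 = 9 * 11 / 2 = 49.5 kN
V(x) = R_A - w * x = 49.5 - 9 * 5
= 4.5 kN

4.5 kN


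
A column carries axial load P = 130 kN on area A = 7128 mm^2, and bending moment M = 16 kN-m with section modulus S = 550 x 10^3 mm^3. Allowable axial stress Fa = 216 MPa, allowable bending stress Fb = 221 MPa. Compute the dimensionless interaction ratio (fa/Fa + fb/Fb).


f_a = P / A = 130000.0 / 7128 = 18.2379 MPa
f_b = M / S = 16000000.0 / 550000.0 = 29.0909 MPa
Ratio = f_a / Fa + f_b / Fb
= 18.2379 / 216 + 29.0909 / 221
= 0.2161 (dimensionless)

0.2161 (dimensionless)


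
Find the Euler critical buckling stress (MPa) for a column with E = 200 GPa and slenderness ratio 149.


sigma_cr = pi^2 * E / lambda^2
= 9.8696 * 200000.0 / 149^2
= 9.8696 * 200000.0 / 22201
= 88.9113 MPa

88.9113 MPa


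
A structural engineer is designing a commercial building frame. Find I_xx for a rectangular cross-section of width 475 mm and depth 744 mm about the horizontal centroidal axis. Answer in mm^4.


I = b * h^3 / 12
= 475 * 744^3 / 12
= 475 * 411830784 / 12
= 16301635200.0 mm^4

16301635200.0 mm^4


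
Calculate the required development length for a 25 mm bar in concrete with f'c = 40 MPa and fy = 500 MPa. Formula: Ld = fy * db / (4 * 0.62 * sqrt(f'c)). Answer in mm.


Ld = (fy * db) / (4 * 0.62 * sqrt(f'c))
= (500 * 25) / (4 * 0.62 * sqrt(40))
= 12500 / 15.6849
= 796.94 mm

796.94 mm


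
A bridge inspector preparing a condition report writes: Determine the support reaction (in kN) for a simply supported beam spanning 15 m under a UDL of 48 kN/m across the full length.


Total load = w * L = 48 * 15 = 720 kN
By symmetry, each reaction R = total / 2 = 720 / 2 = 360.0 kN

360.0 kN


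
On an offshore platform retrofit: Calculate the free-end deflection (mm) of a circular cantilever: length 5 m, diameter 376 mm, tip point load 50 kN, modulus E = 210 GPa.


I = pi * d^4 / 64 = pi * 376^4 / 64 = 981118078.81 mm^4
L = 5000.0 mm, P = 50000.0 N, E = 210000.0 MPa
delta = P * L^3 / (3 * E * I)
= 50000.0 * 5000.0^3 / (3 * 210000.0 * 981118078.81)
= 10.1116 mm

10.1116 mm


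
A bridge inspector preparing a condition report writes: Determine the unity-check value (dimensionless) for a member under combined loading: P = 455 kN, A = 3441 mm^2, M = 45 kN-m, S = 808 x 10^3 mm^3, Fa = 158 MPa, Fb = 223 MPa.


f_a = P / A = 455000.0 / 3441 = 132.229 MPa
f_b = M / S = 45000000.0 / 808000.0 = 55.6931 MPa
Ratio = f_a / Fa + f_b / Fb
= 132.229 / 158 + 55.6931 / 223
= 1.0866 (dimensionless)

1.0866 (dimensionless)


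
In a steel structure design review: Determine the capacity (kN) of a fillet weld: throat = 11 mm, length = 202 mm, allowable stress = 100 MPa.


Strength = throat * length * allowable stress
= 11 * 202 * 100 N
= 222200 N
= 222.2 kN

222.2 kN


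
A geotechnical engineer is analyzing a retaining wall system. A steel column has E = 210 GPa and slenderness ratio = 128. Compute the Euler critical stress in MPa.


sigma_cr = pi^2 * E / lambda^2
= 9.8696 * 210000.0 / 128^2
= 9.8696 * 210000.0 / 16384
= 126.5025 MPa

126.5025 MPa


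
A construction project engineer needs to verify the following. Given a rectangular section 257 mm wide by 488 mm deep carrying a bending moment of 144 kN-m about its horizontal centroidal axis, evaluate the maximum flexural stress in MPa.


I = b * h^3 / 12 = 257 * 488^3 / 12 = 2488922325.33 mm^4
y = h / 2 = 488 / 2 = 244.0 mm
M = 144 kN-m = 144000000.0 N-mm
sigma = M * y / I = 144000000.0 * 244.0 / 2488922325.33
= 14.12 MPa

14.12 MPa


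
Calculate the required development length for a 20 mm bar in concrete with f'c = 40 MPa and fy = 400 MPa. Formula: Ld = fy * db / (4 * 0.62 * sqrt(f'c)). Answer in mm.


Ld = (fy * db) / (4 * 0.62 * sqrt(f'c))
= (400 * 20) / (4 * 0.62 * sqrt(40))
= 8000 / 15.6849
= 510.04 mm

510.04 mm


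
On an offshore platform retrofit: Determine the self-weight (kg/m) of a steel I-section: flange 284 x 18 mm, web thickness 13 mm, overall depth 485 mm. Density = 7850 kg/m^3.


A_flanges = 2 * 284 * 18 = 10224 mm^2
A_web = (485 - 2 * 18) * 13 = 5837 mm^2
A_total = 10224 + 5837 = 16061 mm^2 = 0.016061 m^2
Weight = rho * A = 7850 * 0.016061 = 126.0789 kg/m

126.0789 kg/m


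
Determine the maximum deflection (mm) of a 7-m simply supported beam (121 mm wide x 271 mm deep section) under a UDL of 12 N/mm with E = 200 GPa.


I = 121 * 271^3 / 12 = 200683652.58 mm^4
L = 7000.0 mm, w = 12 N/mm, E = 200000.0 MPa
delta = 5 * w * L^4 / (384 * E * I)
= 5 * 12 * 7000.0^4 / (384 * 200000.0 * 200683652.58)
= 9.347 mm

9.347 mm


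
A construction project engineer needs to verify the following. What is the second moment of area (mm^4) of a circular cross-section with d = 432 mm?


r = d / 2 = 432 / 2 = 216.0 mm
I = pi * r^4 / 4 = pi * 216.0^4 / 4
= 1709640848.81 mm^4

1709640848.81 mm^4


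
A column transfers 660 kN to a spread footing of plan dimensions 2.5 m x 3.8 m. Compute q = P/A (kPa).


A = 2.5 * 3.8 = 9.5 m^2
q = P / A = 660 / 9.5
= 69.4737 kPa

69.4737 kPa


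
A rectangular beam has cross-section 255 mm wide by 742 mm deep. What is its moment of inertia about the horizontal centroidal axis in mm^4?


I = b * h^3 / 12
= 255 * 742^3 / 12
= 255 * 408518488 / 12
= 8681017870.0 mm^4

8681017870.0 mm^4


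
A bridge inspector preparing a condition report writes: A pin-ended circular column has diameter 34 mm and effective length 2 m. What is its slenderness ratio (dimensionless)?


Radius of gyration r = d / 4 = 34 / 4 = 8.5 mm
L_eff = 2000.0 mm
Slenderness ratio = L / r = 2000.0 / 8.5 = 235.29 (dimensionless)

235.29 (dimensionless)


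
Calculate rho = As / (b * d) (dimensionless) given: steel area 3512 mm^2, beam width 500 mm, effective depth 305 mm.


rho = As / (b * d)
= 3512 / (500 * 305)
= 3512 / 152500
= 0.02303 (dimensionless)

0.02303 (dimensionless)


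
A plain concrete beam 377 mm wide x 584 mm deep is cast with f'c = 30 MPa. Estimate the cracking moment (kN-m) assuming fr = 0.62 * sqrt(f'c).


fr = 0.62 * sqrt(30) = 0.62 * 5.4772 = 3.3959 MPa
I = 377 * 584^3 / 12 = 6257468117.33 mm^4
y_t = 292.0 mm
M_cr = fr * I / y_t = 3.3959 * 6257468117.33 / 292.0 N-mm
= 72.7726 kN-m

72.7726 kN-m


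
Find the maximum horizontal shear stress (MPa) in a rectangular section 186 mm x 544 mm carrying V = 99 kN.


A = b * h = 186 * 544 = 101184 mm^2
V = 99 kN = 99000.0 N
tau_max = 1.5 * V / A = 1.5 * 99000.0 / 101184
= 1.4676 MPa

1.4676 MPa


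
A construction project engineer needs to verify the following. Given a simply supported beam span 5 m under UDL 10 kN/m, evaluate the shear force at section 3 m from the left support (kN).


R_A = w * L / 2 = 10 * 5 / 2 = 25.0 kN
V(x) = R_A - w * x = 25.0 - 10 * 3
= -5.0 kN

-5.0 kN


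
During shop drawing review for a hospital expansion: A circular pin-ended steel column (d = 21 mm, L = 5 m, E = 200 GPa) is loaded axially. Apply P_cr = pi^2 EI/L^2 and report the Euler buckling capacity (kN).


I = pi * d^4 / 64 = 9546.56 mm^4
L = 5000.0 mm
P_cr = pi^2 * E * I / L^2
= 9.8696 * 200000.0 * 9546.56 / 5000.0^2
= 753.77 N = 0.7538 kN

0.7538 kN


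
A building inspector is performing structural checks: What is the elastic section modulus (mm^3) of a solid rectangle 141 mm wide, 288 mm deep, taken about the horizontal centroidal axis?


S = b * h^2 / 6
= 141 * 288^2 / 6
= 141 * 82944 / 6
= 1949184.0 mm^3

1949184.0 mm^3


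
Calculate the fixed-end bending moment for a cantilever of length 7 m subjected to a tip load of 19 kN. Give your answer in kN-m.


For a cantilever with a point load at the free end:
M_max = P * L = 19 * 7 = 133 kN-m

133 kN-m


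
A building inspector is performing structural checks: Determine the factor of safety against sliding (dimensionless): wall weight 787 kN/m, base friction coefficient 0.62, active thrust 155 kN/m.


Resisting force = mu * W = 0.62 * 787 = 487.94 kN/m
FOS = Resisting / Driving = 487.94 / 155
= 3.148 (dimensionless)

3.148 (dimensionless)


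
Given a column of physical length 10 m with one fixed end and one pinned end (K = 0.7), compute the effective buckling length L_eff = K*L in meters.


L_eff = K * L
= 0.7 * 10
= 7.0 m

7.0 m


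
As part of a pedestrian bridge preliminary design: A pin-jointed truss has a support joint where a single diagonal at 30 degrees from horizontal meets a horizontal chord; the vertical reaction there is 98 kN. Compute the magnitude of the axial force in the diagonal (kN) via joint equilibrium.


At the joint, only the diagonal has a vertical component, so vertical equilibrium gives:
F * sin(30) = 98
F = 98 / sin(30)
= 98 / 0.5
= 196.0 kN

196.0 kN


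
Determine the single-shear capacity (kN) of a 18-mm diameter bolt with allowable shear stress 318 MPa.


A = pi * d^2 / 4 = pi * 18^2 / 4 = 254.469 mm^2
V = f_v * A / 1000 = 318 * 254.469 / 1000
= 80.9211 kN

80.9211 kN


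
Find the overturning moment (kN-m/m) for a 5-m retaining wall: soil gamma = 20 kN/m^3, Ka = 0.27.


Pa = 0.5 * Ka * gamma * H^2
= 0.5 * 0.27 * 20 * 5^2
= 67.5 kN/m
Arm = H / 3 = 5 / 3 = 1.6667 m
Mo = Pa * arm = Pa * H / 3 = 67.5 * 5 / 3 = 112.5 kN-m/m

112.5 kN-m/m


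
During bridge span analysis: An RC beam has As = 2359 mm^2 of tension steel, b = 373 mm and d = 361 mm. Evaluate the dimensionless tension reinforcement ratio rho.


rho = As / (b * d)
= 2359 / (373 * 361)
= 2359 / 134653
= 0.017519 (dimensionless)

0.017519 (dimensionless)


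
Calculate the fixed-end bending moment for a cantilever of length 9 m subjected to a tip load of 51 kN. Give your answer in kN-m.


For a cantilever with a point load at the free end:
M_max = P * L = 51 * 9 = 459 kN-m

459 kN-m


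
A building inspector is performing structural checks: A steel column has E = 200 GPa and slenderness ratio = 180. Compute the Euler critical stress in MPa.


sigma_cr = pi^2 * E / lambda^2
= 9.8696 * 200000.0 / 180^2
= 9.8696 * 200000.0 / 32400
= 60.9235 MPa

60.9235 MPa


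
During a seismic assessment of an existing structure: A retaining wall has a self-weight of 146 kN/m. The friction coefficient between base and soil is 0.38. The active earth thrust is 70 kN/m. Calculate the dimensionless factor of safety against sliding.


Resisting force = mu * W = 0.38 * 146 = 55.48 kN/m
FOS = Resisting / Driving = 55.48 / 70
= 0.7926 (dimensionless)

0.7926 (dimensionless)


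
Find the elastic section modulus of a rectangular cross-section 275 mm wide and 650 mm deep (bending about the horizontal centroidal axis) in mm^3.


S = b * h^2 / 6
= 275 * 650^2 / 6
= 275 * 422500 / 6
= 19364583.33 mm^3

19364583.33 mm^3


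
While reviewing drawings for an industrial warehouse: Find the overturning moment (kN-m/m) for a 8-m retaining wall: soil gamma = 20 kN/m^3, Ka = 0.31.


Pa = 0.5 * Ka * gamma * H^2
= 0.5 * 0.31 * 20 * 8^2
= 198.4 kN/m
Arm = H / 3 = 8 / 3 = 2.6667 m
Mo = Pa * arm = Pa * H / 3 = 198.4 * 8 / 3 = 529.0667 kN-m/m

529.0667 kN-m/m


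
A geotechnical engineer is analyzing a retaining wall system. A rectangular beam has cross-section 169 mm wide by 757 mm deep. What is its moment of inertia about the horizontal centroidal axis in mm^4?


I = b * h^3 / 12
= 169 * 757^3 / 12
= 169 * 433798093 / 12
= 6109323143.08 mm^4

6109323143.08 mm^4


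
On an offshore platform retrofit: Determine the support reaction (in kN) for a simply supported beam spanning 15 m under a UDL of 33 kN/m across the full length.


Total load = w * L = 33 * 15 = 495 kN
By symmetry, each reaction R = total / 2 = 495 / 2 = 247.5 kN

247.5 kN


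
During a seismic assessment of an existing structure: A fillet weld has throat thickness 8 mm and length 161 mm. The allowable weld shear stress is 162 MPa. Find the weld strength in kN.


Strength = throat * length * allowable stress
= 8 * 161 * 162 N
= 208656 N
= 208.66 kN

208.66 kN


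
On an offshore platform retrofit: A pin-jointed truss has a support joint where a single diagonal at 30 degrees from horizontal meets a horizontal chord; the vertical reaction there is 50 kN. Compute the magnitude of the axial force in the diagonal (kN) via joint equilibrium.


At the joint, only the diagonal has a vertical component, so vertical equilibrium gives:
F * sin(30) = 50
F = 50 / sin(30)
= 50 / 0.5
= 100.0 kN

100.0 kN


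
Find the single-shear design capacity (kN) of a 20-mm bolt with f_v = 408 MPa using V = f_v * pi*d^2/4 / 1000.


A = pi * d^2 / 4 = pi * 20^2 / 4 = 314.1593 mm^2
V = f_v * A / 1000 = 408 * 314.1593 / 1000
= 128.177 kN

128.177 kN


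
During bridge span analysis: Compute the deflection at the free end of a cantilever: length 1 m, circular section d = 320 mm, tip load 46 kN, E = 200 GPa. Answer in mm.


I = pi * d^4 / 64 = pi * 320^4 / 64 = 514718540.36 mm^4
L = 1000.0 mm, P = 46000.0 N, E = 200000.0 MPa
delta = P * L^3 / (3 * E * I)
= 46000.0 * 1000.0^3 / (3 * 200000.0 * 514718540.36)
= 0.1489 mm

0.1489 mm


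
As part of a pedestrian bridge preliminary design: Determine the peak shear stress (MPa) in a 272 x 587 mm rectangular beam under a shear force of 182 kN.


A = b * h = 272 * 587 = 159664 mm^2
V = 182 kN = 182000.0 N
tau_max = 1.5 * V / A = 1.5 * 182000.0 / 159664
= 1.7098 MPa

1.7098 MPa


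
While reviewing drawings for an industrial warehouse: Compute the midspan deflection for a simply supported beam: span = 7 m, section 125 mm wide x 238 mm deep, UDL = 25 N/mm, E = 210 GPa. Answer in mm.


I = 125 * 238^3 / 12 = 140429916.67 mm^4
L = 7000.0 mm, w = 25 N/mm, E = 210000.0 MPa
delta = 5 * w * L^4 / (384 * E * I)
= 5 * 25 * 7000.0^4 / (384 * 210000.0 * 140429916.67)
= 26.5028 mm

26.5028 mm


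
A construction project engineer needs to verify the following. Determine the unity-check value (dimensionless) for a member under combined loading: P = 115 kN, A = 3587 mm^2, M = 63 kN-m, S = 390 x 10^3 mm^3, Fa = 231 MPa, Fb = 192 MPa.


f_a = P / A = 115000.0 / 3587 = 32.0602 MPa
f_b = M / S = 63000000.0 / 390000.0 = 161.5385 MPa
Ratio = f_a / Fa + f_b / Fb
= 32.0602 / 231 + 161.5385 / 192
= 0.9801 (dimensionless)

0.9801 (dimensionless)


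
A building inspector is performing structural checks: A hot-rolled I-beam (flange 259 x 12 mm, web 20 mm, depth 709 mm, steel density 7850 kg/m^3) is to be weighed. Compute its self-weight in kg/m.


A_flanges = 2 * 259 * 12 = 6216 mm^2
A_web = (709 - 2 * 12) * 20 = 13700 mm^2
A_total = 6216 + 13700 = 19916 mm^2 = 0.019916 m^2
Weight = rho * A = 7850 * 0.019916 = 156.3406 kg/m

156.3406 kg/m


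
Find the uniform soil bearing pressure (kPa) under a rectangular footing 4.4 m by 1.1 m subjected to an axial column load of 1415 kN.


A = 4.4 * 1.1 = 4.84 m^2
q = P / A = 1415 / 4.84
= 292.3554 kPa

292.3554 kPa


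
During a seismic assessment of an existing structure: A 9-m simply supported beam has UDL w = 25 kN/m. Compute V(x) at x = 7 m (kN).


R_A = w * L / 2 = 25 * 9 / 2 = 112.5 kN
V(x) = R_A - w * x = 112.5 - 25 * 7
= -62.5 kN

-62.5 kN


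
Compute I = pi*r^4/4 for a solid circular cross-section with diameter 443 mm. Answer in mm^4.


r = d / 2 = 443 / 2 = 221.5 mm
I = pi * r^4 / 4 = pi * 221.5^4 / 4
= 1890535355.28 mm^4

1890535355.28 mm^4


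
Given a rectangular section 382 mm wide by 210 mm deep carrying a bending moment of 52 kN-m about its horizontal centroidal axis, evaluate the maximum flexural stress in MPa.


I = b * h^3 / 12 = 382 * 210^3 / 12 = 294808500.0 mm^4
y = h / 2 = 210 / 2 = 105.0 mm
M = 52 kN-m = 52000000.0 N-mm
sigma = M * y / I = 52000000.0 * 105.0 / 294808500.0
= 18.52 MPa

18.52 MPa


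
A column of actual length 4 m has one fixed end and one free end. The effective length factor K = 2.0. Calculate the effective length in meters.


L_eff = K * L
= 2.0 * 4
= 8.0 m

8.0 m


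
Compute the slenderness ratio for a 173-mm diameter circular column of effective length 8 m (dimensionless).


Radius of gyration r = d / 4 = 173 / 4 = 43.25 mm
L_eff = 8000.0 mm
Slenderness ratio = L / r = 8000.0 / 43.25 = 184.97 (dimensionless)

184.97 (dimensionless)


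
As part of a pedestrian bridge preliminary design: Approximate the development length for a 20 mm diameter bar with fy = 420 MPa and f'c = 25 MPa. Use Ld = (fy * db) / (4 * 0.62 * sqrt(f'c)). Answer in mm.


Ld = (fy * db) / (4 * 0.62 * sqrt(f'c))
= (420 * 20) / (4 * 0.62 * sqrt(25))
= 8400 / 12.4
= 677.42 mm

677.42 mm


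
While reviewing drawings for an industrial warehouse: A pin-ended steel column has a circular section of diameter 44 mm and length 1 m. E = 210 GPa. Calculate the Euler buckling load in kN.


I = pi * d^4 / 64 = 183984.23 mm^4
L = 1000.0 mm
P_cr = pi^2 * E * I / L^2
= 9.8696 * 210000.0 * 183984.23 / 1000.0^2
= 381328.83 N = 381.3288 kN

381.3288 kN


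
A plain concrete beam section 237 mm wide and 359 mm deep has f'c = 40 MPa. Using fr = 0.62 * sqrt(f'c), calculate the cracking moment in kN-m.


fr = 0.62 * sqrt(40) = 0.62 * 6.3246 = 3.9212 MPa
I = 237 * 359^3 / 12 = 913798510.25 mm^4
y_t = 179.5 mm
M_cr = fr * I / y_t = 3.9212 * 913798510.25 / 179.5 N-mm
= 19.9622 kN-m

19.9622 kN-m


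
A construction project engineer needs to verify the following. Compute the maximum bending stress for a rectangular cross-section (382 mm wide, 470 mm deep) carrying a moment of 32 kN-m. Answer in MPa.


I = b * h^3 / 12 = 382 * 470^3 / 12 = 3305032166.67 mm^4
y = h / 2 = 470 / 2 = 235.0 mm
M = 32 kN-m = 32000000.0 N-mm
sigma = M * y / I = 32000000.0 * 235.0 / 3305032166.67
= 2.28 MPa

2.28 MPa


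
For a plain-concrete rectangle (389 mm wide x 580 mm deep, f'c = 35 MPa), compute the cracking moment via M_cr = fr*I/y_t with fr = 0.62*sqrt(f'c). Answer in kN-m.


fr = 0.62 * sqrt(35) = 0.62 * 5.9161 = 3.668 MPa
I = 389 * 580^3 / 12 = 6324880666.67 mm^4
y_t = 290.0 mm
M_cr = fr * I / y_t = 3.668 * 6324880666.67 / 290.0 N-mm
= 79.9982 kN-m

79.9982 kN-m


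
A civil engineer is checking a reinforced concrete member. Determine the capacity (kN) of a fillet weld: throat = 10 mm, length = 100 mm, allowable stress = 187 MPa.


Strength = throat * length * allowable stress
= 10 * 100 * 187 N
= 187000 N
= 187.0 kN

187.0 kN


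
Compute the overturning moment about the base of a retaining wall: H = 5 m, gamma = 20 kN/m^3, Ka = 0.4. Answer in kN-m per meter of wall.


Pa = 0.5 * Ka * gamma * H^2
= 0.5 * 0.4 * 20 * 5^2
= 100.0 kN/m
Arm = H / 3 = 5 / 3 = 1.6667 m
Mo = Pa * arm = Pa * H / 3 = 100.0 * 5 / 3 = 166.6667 kN-m/m

166.6667 kN-m/m


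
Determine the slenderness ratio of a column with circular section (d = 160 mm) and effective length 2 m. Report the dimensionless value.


Radius of gyration r = d / 4 = 160 / 4 = 40.0 mm
L_eff = 2000.0 mm
Slenderness ratio = L / r = 2000.0 / 40.0 = 50.0 (dimensionless)

50.0 (dimensionless)


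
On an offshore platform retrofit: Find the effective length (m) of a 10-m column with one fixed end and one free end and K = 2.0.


L_eff = K * L
= 2.0 * 10
= 20.0 m

20.0 m


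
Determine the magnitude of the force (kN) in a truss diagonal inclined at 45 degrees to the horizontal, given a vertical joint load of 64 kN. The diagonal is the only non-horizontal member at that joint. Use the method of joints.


At the joint, only the diagonal has a vertical component, so vertical equilibrium gives:
F * sin(45) = 64
F = 64 / sin(45)
= 64 / 0.707107
= 90.51 kN

90.51 kN


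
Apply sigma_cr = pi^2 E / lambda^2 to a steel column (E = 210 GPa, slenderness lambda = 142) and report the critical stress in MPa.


sigma_cr = pi^2 * E / lambda^2
= 9.8696 * 210000.0 / 142^2
= 9.8696 * 210000.0 / 20164
= 102.788 MPa

102.788 MPa


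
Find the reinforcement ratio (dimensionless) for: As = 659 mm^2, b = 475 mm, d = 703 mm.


rho = As / (b * d)
= 659 / (475 * 703)
= 659 / 333925
= 0.001973 (dimensionless)

0.001973 (dimensionless)


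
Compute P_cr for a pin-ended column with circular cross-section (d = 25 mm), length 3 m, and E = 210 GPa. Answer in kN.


I = pi * d^4 / 64 = 19174.76 mm^4
L = 3000.0 mm
P_cr = pi^2 * E * I / L^2
= 9.8696 * 210000.0 * 19174.76 / 3000.0^2
= 4415.77 N = 4.4158 kN

4.4158 kN


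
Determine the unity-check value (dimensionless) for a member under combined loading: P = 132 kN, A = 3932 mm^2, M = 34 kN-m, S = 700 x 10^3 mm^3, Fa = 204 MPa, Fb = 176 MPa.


f_a = P / A = 132000.0 / 3932 = 33.5707 MPa
f_b = M / S = 34000000.0 / 700000.0 = 48.5714 MPa
Ratio = f_a / Fa + f_b / Fb
= 33.5707 / 204 + 48.5714 / 176
= 0.4405 (dimensionless)

0.4405 (dimensionless)


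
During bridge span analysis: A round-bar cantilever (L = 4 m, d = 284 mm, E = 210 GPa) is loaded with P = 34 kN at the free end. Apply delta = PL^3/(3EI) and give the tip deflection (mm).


I = pi * d^4 / 64 = pi * 284^4 / 64 = 319332601.38 mm^4
L = 4000.0 mm, P = 34000.0 N, E = 210000.0 MPa
delta = P * L^3 / (3 * E * I)
= 34000.0 * 4000.0^3 / (3 * 210000.0 * 319332601.38)
= 10.8162 mm

10.8162 mm


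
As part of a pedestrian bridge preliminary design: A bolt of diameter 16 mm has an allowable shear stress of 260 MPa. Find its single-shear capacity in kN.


A = pi * d^2 / 4 = pi * 16^2 / 4 = 201.0619 mm^2
V = f_v * A / 1000 = 260 * 201.0619 / 1000
= 52.2761 kN

52.2761 kN


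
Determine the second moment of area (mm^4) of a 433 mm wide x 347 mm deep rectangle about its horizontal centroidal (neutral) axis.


I = b * h^3 / 12
= 433 * 347^3 / 12
= 433 * 41781923 / 12
= 1507631054.92 mm^4

1507631054.92 mm^4


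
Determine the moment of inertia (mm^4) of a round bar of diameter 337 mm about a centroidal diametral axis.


r = d / 2 = 337 / 2 = 168.5 mm
I = pi * r^4 / 4 = pi * 168.5^4 / 4
= 633125057.57 mm^4

633125057.57 mm^4


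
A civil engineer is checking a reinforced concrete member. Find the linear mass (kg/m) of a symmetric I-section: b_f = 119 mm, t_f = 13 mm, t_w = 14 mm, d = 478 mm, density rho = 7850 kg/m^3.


A_flanges = 2 * 119 * 13 = 3094 mm^2
A_web = (478 - 2 * 13) * 14 = 6328 mm^2
A_total = 3094 + 6328 = 9422 mm^2 = 0.009422 m^2
Weight = rho * A = 7850 * 0.009422 = 73.9627 kg/m

73.9627 kg/m
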